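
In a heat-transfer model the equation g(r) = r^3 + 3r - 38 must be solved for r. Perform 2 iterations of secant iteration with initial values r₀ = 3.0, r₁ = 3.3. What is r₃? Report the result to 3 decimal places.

3.065

g(3.0) = -2.00000, g(3.3) = 7.83700
r₂ = 3.30000 − 7.83700·(3.30000 − 3.00000) / (7.83700 − (-2.00000)) = 3.30000 − (2.35110)/(9.83700) = 3.06099
g(3.06099) = -0.13646
r₃ = 3.06099 − (-0.13646)·(3.06099 − 3.30000) / (-0.13646 − 7.83700) = 3.06099 − (0.03262)/(-7.97346) = 3.06508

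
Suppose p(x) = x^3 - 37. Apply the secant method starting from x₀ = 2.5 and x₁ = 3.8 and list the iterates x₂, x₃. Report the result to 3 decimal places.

3.208, 3.316

p(2.5) = -21.37500, p(3.8) = 17.87200
x₂ = 3.80000 − 17.87200·(3.80000 − 2.50000) / (17.87200 − (-21.37500)) = 3.80000 − (23.23360)/(39.24700) = 3.20802
p(3.20802) = -3.98513
x₃ = 3.20802 − (-3.98513)·(3.20802 − 3.80000) / (-3.98513 − 17.87200) = 3.20802 − (2.35914)/(-21.85713) = 3.31595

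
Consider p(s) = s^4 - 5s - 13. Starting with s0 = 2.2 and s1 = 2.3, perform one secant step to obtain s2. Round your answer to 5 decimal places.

p(2.2) = -0.5744000, p(2.3) = 3.4841000
s2 = 2.3000000 − 3.4841000·(2.3000000 − 2.2000000) / (3.4841000 − (-0.5744000)) = 2.3000000 − (0.3484100)/(4.0585000) = 2.2141530

2.21415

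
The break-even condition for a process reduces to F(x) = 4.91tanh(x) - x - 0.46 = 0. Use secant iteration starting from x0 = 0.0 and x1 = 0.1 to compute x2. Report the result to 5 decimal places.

0.11814

F(0.0) = -0.4600000, F(0.1) = -0.0706301
x2 = 0.1000000 − (-0.0706301)·(0.1000000 − 0.0000000) / (-0.0706301 − (-0.4600000)) = 0.1000000 − (-0.0070630)/(0.3893699) = 0.1181396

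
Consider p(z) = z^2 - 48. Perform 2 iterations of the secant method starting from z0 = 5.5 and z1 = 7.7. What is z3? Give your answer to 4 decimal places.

p(5.5) = -17.750000, p(7.7) = 11.290000
z2 = 7.700000 − 11.290000·(7.700000 − 5.500000) / (11.290000 − (-17.750000)) = 7.700000 − (24.838000)/(29.040000) = 6.844697
p(6.844697) = -1.150123
z3 = 6.844697 − (-1.150123)·(6.844697 − 7.700000) / (-1.150123 − 11.290000) = 6.844697 − (0.983704)/(-12.440123) = 6.923772

6.9238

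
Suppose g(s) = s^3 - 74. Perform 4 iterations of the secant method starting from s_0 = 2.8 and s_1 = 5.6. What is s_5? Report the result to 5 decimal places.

g(2.8) = -52.0480000, g(5.6) = 101.6160000
s_2 = 5.6000000 − 101.6160000·(5.6000000 − 2.8000000) / (101.6160000 − (-52.0480000)) = 5.6000000 − (284.5248000)/(153.6640000) = 3.7483965
g(3.7483965) = -21.3332437
s_3 = 3.7483965 − (-21.3332437)·(3.7483965 − 5.6000000) / (-21.3332437 − 101.6160000) = 3.7483965 − (39.5007086)/(-122.9492437) = 4.0696730
g(4.0696730) = -6.5971034
s_4 = 4.0696730 − (-6.5971034)·(4.0696730 − 3.7483965) / (-6.5971034 − (-21.3332437)) = 4.0696730 − (-2.1194946)/(14.7361403) = 4.2135027
g(4.2135027) = 0.8048652
s_5 = 4.2135027 − 0.8048652·(4.2135027 − 4.0696730) / (0.8048652 − (-6.5971034)) = 4.2135027 − (0.1157635)/(7.4019685) = 4.1978632

4.19786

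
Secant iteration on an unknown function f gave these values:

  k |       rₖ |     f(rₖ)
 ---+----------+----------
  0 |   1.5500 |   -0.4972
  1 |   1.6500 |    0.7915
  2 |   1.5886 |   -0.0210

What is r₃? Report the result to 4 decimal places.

r₃ = 1.5886 − (-0.0210)·(1.5886 − 1.6500) / (-0.0210 − 0.7915)
   = 1.5886 − (0.001289)/(-0.812500) = 1.590187

1.5902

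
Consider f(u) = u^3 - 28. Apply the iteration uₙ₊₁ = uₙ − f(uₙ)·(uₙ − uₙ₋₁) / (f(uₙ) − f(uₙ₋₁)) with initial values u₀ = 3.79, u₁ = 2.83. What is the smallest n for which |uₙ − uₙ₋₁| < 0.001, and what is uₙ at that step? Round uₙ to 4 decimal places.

n = 5, uₙ = 3.0366

f(3.79) = 26.439939, f(2.83) = -5.334813
u₂ = 2.830000 − (-5.334813)·(-0.960000)/(-31.774752) = 2.991179;  |Δ| = 0.161179
f(2.991179) = -1.237469
u₃ = 2.991179 − (-1.237469)·(0.161179)/(4.097344) = 3.039858;  |Δ| = 0.048679
f(3.039858) = 0.090521
u₄ = 3.039858 − 0.090521·(0.048679)/(1.327990) = 3.036540;  |Δ| = 0.003318
f(3.036540) = -0.001365
u₅ = 3.036540 − (-0.001365)·(-0.003318)/(-0.091886) = 3.036589;  |Δ| = 0.000049
|u₅ − u₄| = 0.000049 < 0.001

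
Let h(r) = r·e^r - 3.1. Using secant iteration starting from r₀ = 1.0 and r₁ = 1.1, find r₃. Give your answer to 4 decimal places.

h(1.0) = -0.381718, h(1.1) = 0.204583
r₂ = 1.100000 − 0.204583·(1.100000 − 1.000000) / (0.204583 − (-0.381718)) = 1.100000 − (0.020458)/(0.586301) = 1.065106
h(1.065106) = -0.009970
r₃ = 1.065106 − (-0.009970)·(1.065106 − 1.100000) / (-0.009970 − 0.204583) = 1.065106 − (0.000348)/(-0.214553) = 1.066728

1.0667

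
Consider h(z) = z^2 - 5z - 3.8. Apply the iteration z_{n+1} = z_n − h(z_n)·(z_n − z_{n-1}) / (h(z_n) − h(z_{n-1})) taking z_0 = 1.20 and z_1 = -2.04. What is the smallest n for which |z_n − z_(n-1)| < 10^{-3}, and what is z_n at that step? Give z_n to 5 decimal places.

n = 6, z_n = -0.67017

h(1.20) = -8.3600000, h(-2.04) = 10.5616000
z_2 = -2.0400000 − 10.5616000·(-3.2400000)/(18.9216000) = -0.2315068;  |Δ| = 1.8084932
h(-0.2315068) = -2.5888703
z_3 = -0.2315068 − (-2.5888703)·(1.8084932)/(-13.1504703) = -0.5875363;  |Δ| = 0.3560294
h(-0.5875363) = -0.5171198
z_4 = -0.5875363 − (-0.5171198)·(-0.3560294)/(2.0717505) = -0.6764031;  |Δ| = 0.0888668
h(-0.6764031) = 0.0395365
z_5 = -0.6764031 − 0.0395365·(-0.0888668)/(0.5566563) = -0.6700913;  |Δ| = 0.0063118
h(-0.6700913) = -0.0005211
z_6 = -0.6700913 − (-0.0005211)·(0.0063118)/(-0.0400576) = -0.6701734;  |Δ| = 0.0000821
|z_6 − z_5| = 0.0000821 < 10^{-3}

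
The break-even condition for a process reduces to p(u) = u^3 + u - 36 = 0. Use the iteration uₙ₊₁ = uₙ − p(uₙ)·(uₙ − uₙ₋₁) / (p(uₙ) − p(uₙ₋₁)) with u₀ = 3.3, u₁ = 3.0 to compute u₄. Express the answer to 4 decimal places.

3.2010

p(3.3) = 3.237000, p(3.0) = -6.000000
u₂ = 3.000000 − (-6.000000)·(3.000000 − 3.300000) / (-6.000000 − 3.237000) = 3.000000 − (1.800000)/(-9.237000) = 3.194868
p(3.194868) = -0.194520
u₃ = 3.194868 − (-0.194520)·(3.194868 − 3.000000) / (-0.194520 − (-6.000000)) = 3.194868 − (-0.037906)/(5.805480) = 3.201398
p(3.201398) = 0.012356
u₄ = 3.201398 − 0.012356·(3.201398 − 3.194868) / (0.012356 − (-0.194520)) = 3.201398 − (0.000081)/(0.206876) = 3.201008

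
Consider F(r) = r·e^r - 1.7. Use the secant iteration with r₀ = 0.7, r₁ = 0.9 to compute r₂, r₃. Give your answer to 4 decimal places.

F(0.7) = -0.290373, F(0.9) = 0.513643
r₂ = 0.900000 − 0.513643·(0.900000 − 0.700000) / (0.513643 − (-0.290373)) = 0.900000 − (0.102729)/(0.804016) = 0.772231
F(0.772231) = -0.028438
r₃ = 0.772231 − (-0.028438)·(0.772231 − 0.900000) / (-0.028438 − 0.513643) = 0.772231 − (0.003633)/(-0.542080) = 0.778933

0.7722, 0.7789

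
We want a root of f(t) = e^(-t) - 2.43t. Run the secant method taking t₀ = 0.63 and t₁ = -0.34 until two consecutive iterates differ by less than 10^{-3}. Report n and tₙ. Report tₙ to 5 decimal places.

n = 5, tₙ = 0.30373

f(0.63) = -0.9983082, f(-0.34) = 2.2311476
t₂ = -0.3400000 − 2.2311476·(-0.9700000)/(3.2294558) = 0.3301479;  |Δ| = 0.6701479
f(0.3301479) = -0.0834421
t₃ = 0.3301479 − (-0.0834421)·(0.6701479)/(-2.3145897) = 0.3059888;  |Δ| = 0.0241592
f(0.3059888) = -0.0071578
t₄ = 0.3059888 − (-0.0071578)·(-0.0241592)/(0.0762843) = 0.3037219;  |Δ| = 0.0022669
f(0.3037219) = 0.0000219
t₅ = 0.3037219 − 0.0000219·(-0.0022669)/(0.0071797) = 0.3037288;  |Δ| = 0.0000069
|t₅ − t₄| = 0.0000069 < 10^{-3}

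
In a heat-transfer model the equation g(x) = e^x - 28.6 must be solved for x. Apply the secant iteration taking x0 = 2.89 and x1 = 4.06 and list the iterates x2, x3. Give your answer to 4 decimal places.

3.2004, 3.3047

g(2.89) = -10.606690, g(4.06) = 29.374311
x2 = 4.060000 − 29.374311·(4.060000 − 2.890000) / (29.374311 − (-10.606690)) = 4.060000 − (34.367944)/(39.981001) = 3.200393
g(3.200393) = -4.057824
x3 = 3.200393 − (-4.057824)·(3.200393 − 4.060000) / (-4.057824 − 29.374311) = 3.200393 − (3.488133)/(-33.432135) = 3.304728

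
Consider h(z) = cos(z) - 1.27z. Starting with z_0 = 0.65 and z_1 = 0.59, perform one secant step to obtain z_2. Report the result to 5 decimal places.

h(0.65) = -0.0294162, h(0.59) = 0.0816407
z_2 = 0.5900000 − 0.0816407·(0.5900000 − 0.6500000) / (0.0816407 − (-0.0294162)) = 0.5900000 − (-0.0048984)/(0.1110569) = 0.6341075

0.63411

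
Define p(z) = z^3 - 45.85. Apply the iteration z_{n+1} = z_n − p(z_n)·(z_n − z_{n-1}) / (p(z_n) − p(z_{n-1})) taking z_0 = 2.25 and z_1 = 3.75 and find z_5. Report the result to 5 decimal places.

p(2.25) = -34.4593750, p(3.75) = 6.8843750
z_2 = 3.7500000 − 6.8843750·(3.7500000 − 2.2500000) / (6.8843750 − (-34.4593750)) = 3.7500000 − (10.3265625)/(41.3437500) = 3.5002268
p(3.5002268) = -2.9666661
z_3 = 3.5002268 − (-2.9666661)·(3.5002268 − 3.7500000) / (-2.9666661 − 6.8843750) = 3.5002268 − (0.7409938)/(-9.8510411) = 3.5754466
p(3.5754466) = -0.1421398
z_4 = 3.5754466 − (-0.1421398)·(3.5754466 − 3.5002268) / (-0.1421398 − (-2.9666661)) = 3.5754466 − (-0.0106917)/(2.8245263) = 3.5792319
p(3.5792319) = 0.0031865
z_5 = 3.5792319 − 0.0031865·(3.5792319 − 3.5754466) / (0.0031865 − (-0.1421398)) = 3.5792319 − (0.0000121)/(0.1453262) = 3.5791489

3.57915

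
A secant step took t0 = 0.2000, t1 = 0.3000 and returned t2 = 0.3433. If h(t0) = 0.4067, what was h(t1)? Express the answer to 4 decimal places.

0.1229

The secant line through (0.2000, 0.4067) and (0.3000, h(t1)) crosses zero at t2 = 0.3433.
So (0.2000, 0.4067), (0.3000, h(t1)), (0.3433, 0) are collinear:
h(t1) = 0.4067 · (0.3000 − 0.3433) / (0.2000 − 0.3433) = 0.4067 · (-0.043300)/(-0.143300) = 0.122890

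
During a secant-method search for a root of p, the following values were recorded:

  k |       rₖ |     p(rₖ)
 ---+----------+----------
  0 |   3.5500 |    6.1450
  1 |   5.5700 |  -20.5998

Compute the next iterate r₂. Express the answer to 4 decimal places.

4.0141

r₂ = 5.5700 − (-20.5998)·(5.5700 − 3.5500) / (-20.5998 − 6.1450)
   = 5.5700 − (-41.611596)/(-26.744800) = 4.014124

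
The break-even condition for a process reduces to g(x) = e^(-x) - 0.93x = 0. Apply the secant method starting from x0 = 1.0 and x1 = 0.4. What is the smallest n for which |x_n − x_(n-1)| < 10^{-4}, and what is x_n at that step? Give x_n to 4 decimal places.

g(1.0) = -0.562121, g(0.4) = 0.298320
x2 = 0.400000 − 0.298320·(-0.600000)/(0.860441) = 0.608024;  |Δ| = 0.208024
g(0.608024) = -0.021036
x3 = 0.608024 − (-0.021036)·(0.208024)/(-0.319356) = 0.594321;  |Δ| = 0.013703
g(0.594321) = -0.000781
x4 = 0.594321 − (-0.000781)·(-0.013703)/(0.020255) = 0.593792;  |Δ| = 0.000529
g(0.593792) = 0.000002
x5 = 0.593792 − 0.000002·(-0.000529)/(0.000783) = 0.593794;  |Δ| = 0.000001
|x5 − x4| = 0.000001 < 10^{-4}

n = 5, x_n = 0.5938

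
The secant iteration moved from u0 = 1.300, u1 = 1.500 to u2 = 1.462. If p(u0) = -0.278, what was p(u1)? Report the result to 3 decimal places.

0.065

The secant line through (1.300, -0.278) and (1.500, p(u1)) crosses zero at u2 = 1.462.
So (1.300, -0.278), (1.500, p(u1)), (1.462, 0) are collinear:
p(u1) = -0.278 · (1.500 − 1.462) / (1.300 − 1.462) = -0.278 · (0.03800)/(-0.16200) = 0.06521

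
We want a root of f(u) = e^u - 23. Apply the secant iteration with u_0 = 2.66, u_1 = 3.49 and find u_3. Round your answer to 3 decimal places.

f(2.66) = -8.70371, f(3.49) = 9.78595
u_2 = 3.49000 − 9.78595·(3.49000 − 2.66000) / (9.78595 − (-8.70371)) = 3.49000 − (8.12234)/(18.48966) = 3.05071
f(3.05071) = -1.86967
u_3 = 3.05071 − (-1.86967)·(3.05071 − 3.49000) / (-1.86967 − 9.78595) = 3.05071 − (0.82133)/(-11.65562) = 3.12118

3.121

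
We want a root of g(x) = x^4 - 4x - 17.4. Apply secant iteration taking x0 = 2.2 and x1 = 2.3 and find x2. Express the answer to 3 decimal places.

g(2.2) = -2.77440, g(2.3) = 1.38410
x2 = 2.30000 − 1.38410·(2.30000 − 2.20000) / (1.38410 − (-2.77440)) = 2.30000 − (0.13841)/(4.15850) = 2.26672

2.267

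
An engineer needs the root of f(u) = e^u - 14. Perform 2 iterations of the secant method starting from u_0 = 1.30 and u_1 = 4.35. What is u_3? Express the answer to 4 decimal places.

2.0327

f(1.30) = -10.330703, f(4.35) = 63.478463
u_2 = 4.350000 − 63.478463·(4.350000 − 1.300000) / (63.478463 − (-10.330703)) = 4.350000 − (193.609312)/(73.809166) = 1.726893
f(1.726893) = -8.376842
u_3 = 1.726893 − (-8.376842)·(1.726893 − 4.350000) / (-8.376842 − 63.478463) = 1.726893 − (21.973350)/(-71.855305) = 2.032693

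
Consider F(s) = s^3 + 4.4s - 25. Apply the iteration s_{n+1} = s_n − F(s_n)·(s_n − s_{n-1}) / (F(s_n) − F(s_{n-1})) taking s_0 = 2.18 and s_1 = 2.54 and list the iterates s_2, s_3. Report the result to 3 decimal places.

F(2.18) = -5.04777, F(2.54) = 2.56306
s_2 = 2.54000 − 2.56306·(2.54000 − 2.18000) / (2.56306 − (-5.04777)) = 2.54000 − (0.92270)/(7.61083) = 2.41876
F(2.41876) = -0.20664
s_3 = 2.41876 − (-0.20664)·(2.41876 − 2.54000) / (-0.20664 − 2.56306) = 2.41876 − (0.02505)/(-2.76971) = 2.42781

2.419, 2.428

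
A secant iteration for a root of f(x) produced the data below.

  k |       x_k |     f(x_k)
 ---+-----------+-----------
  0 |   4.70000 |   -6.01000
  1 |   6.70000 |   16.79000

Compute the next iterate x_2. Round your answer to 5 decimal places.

5.22719

x_2 = 6.70000 − 16.79000·(6.70000 − 4.70000) / (16.79000 − (-6.01000))
   = 6.70000 − (33.5800000)/(22.8000000) = 5.2271930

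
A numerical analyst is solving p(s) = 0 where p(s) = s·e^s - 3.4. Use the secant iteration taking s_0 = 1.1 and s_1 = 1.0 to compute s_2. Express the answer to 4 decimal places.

1.1163

p(1.1) = -0.095417, p(1.0) = -0.681718
s_2 = 1.000000 − (-0.681718)·(1.000000 − 1.100000) / (-0.681718 − (-0.095417)) = 1.000000 − (0.068172)/(-0.586301) = 1.116274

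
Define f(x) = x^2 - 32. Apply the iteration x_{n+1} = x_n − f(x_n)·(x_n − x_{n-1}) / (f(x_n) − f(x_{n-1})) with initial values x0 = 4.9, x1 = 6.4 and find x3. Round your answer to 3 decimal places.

5.654

f(4.9) = -7.99000, f(6.4) = 8.96000
x2 = 6.40000 − 8.96000·(6.40000 − 4.90000) / (8.96000 − (-7.99000)) = 6.40000 − (13.44000)/(16.95000) = 5.60708
f(5.60708) = -0.56066
x3 = 5.60708 − (-0.56066)·(5.60708 − 6.40000) / (-0.56066 − 8.96000) = 5.60708 − (0.44456)/(-9.52066) = 5.65377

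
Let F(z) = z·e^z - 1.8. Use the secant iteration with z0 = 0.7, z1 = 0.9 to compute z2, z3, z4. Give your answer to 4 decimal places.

0.7971, 0.8043, 0.8049

F(0.7) = -0.390373, F(0.9) = 0.413643
z2 = 0.900000 − 0.413643·(0.900000 − 0.700000) / (0.413643 − (-0.390373)) = 0.900000 − (0.082729)/(0.804016) = 0.797106
F(0.797106) = -0.031135
z3 = 0.797106 − (-0.031135)·(0.797106 − 0.900000) / (-0.031135 − 0.413643) = 0.797106 − (0.003204)/(-0.444778) = 0.804309
F(0.804309) = -0.002249
z4 = 0.804309 − (-0.002249)·(0.804309 − 0.797106) / (-0.002249 − (-0.031135)) = 0.804309 − (-0.000016)/(0.028886) = 0.804869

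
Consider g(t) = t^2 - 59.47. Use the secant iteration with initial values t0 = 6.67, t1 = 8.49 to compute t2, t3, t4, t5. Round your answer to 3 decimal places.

7.658, 7.709, 7.712, 7.712

g(6.67) = -14.98110, g(8.49) = 12.61010
t2 = 8.49000 − 12.61010·(8.49000 − 6.67000) / (12.61010 − (-14.98110)) = 8.49000 − (22.95038)/(27.59120) = 7.65820
g(7.65820) = -0.82198
t3 = 7.65820 − (-0.82198)·(7.65820 − 8.49000) / (-0.82198 − 12.61010) = 7.65820 − (0.68373)/(-13.43208) = 7.70910
g(7.70910) = -0.03975
t4 = 7.70910 − (-0.03975)·(7.70910 − 7.65820) / (-0.03975 − (-0.82198)) = 7.70910 − (-0.00202)/(0.78224) = 7.71169
g(7.71169) = 0.00014
t5 = 7.71169 − 0.00014·(7.71169 − 7.70910) / (0.00014 − (-0.03975)) = 7.71169 − (0.00000)/(0.03989) = 7.71168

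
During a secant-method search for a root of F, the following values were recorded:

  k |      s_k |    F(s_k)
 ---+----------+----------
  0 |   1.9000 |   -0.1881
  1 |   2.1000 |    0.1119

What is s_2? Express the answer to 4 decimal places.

2.0254

s_2 = 2.1000 − 0.1119·(2.1000 − 1.9000) / (0.1119 − (-0.1881))
   = 2.1000 − (0.022380)/(0.300000) = 2.025400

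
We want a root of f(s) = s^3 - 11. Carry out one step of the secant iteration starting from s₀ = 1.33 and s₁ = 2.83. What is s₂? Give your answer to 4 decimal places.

f(1.33) = -8.647363, f(2.83) = 11.665187
s₂ = 2.830000 − 11.665187·(2.830000 − 1.330000) / (11.665187 − (-8.647363)) = 2.830000 − (17.497781)/(20.312550) = 1.968573

1.9686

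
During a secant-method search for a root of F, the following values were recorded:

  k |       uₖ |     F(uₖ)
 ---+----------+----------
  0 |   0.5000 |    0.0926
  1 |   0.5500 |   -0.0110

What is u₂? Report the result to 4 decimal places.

u₂ = 0.5500 − (-0.0110)·(0.5500 − 0.5000) / (-0.0110 − 0.0926)
   = 0.5500 − (-0.000550)/(-0.103600) = 0.544691

0.5447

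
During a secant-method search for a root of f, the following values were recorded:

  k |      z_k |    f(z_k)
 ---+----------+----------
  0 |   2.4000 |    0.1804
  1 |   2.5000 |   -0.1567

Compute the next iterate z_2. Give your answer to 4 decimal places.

z_2 = 2.5000 − (-0.1567)·(2.5000 − 2.4000) / (-0.1567 − 0.1804)
   = 2.5000 − (-0.015670)/(-0.337100) = 2.453515

2.4535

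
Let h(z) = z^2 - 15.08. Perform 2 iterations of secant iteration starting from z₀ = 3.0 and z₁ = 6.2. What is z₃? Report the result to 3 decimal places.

3.831

h(3.0) = -6.08000, h(6.2) = 23.36000
z₂ = 6.20000 − 23.36000·(6.20000 − 3.00000) / (23.36000 − (-6.08000)) = 6.20000 − (74.75200)/(29.44000) = 3.66087
h(3.66087) = -1.67803
z₃ = 3.66087 − (-1.67803)·(3.66087 − 6.20000) / (-1.67803 − 23.36000) = 3.66087 − (4.26075)/(-25.03803) = 3.83104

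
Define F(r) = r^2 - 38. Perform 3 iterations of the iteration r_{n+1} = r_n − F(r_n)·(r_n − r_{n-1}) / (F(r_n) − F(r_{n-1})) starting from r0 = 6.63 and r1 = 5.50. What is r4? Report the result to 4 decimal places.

F(6.63) = 5.956900, F(5.50) = -7.750000
r2 = 5.500000 − (-7.750000)·(5.500000 − 6.630000) / (-7.750000 − 5.956900) = 5.500000 − (8.757500)/(-13.706900) = 6.138912
F(6.138912) = -0.313762
r3 = 6.138912 − (-0.313762)·(6.138912 − 5.500000) / (-0.313762 − (-7.750000)) = 6.138912 − (-0.200466)/(7.436238) = 6.165870
F(6.165870) = 0.017951
r4 = 6.165870 − 0.017951·(6.165870 − 6.138912) / (0.017951 − (-0.313762)) = 6.165870 − (0.000484)/(0.331713) = 6.164411

6.1644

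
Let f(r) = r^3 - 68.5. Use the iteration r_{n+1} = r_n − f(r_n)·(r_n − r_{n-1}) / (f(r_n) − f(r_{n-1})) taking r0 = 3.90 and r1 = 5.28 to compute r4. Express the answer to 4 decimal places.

f(3.90) = -9.181000, f(5.28) = 78.697952
r2 = 5.280000 − 78.697952·(5.280000 − 3.900000) / (78.697952 − (-9.181000)) = 5.280000 − (108.603174)/(87.878952) = 4.044173
f(4.044173) = -2.356190
r3 = 4.044173 − (-2.356190)·(4.044173 − 5.280000) / (-2.356190 − 78.697952) = 4.044173 − (2.911843)/(-81.054142) = 4.080098
f(4.080098) = -0.577806
r4 = 4.080098 − (-0.577806)·(4.080098 − 4.044173) / (-0.577806 − (-2.356190)) = 4.080098 − (-0.020757)/(1.778385) = 4.091770

4.0918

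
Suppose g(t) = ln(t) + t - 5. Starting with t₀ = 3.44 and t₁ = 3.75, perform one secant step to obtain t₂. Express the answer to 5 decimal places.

3.69387

g(3.44) = -0.3245285, g(3.75) = 0.0717558
t₂ = 3.7500000 − 0.0717558·(3.7500000 − 3.4400000) / (0.0717558 − (-0.3245285)) = 3.7500000 − (0.0222443)/(0.3962844) = 3.6938678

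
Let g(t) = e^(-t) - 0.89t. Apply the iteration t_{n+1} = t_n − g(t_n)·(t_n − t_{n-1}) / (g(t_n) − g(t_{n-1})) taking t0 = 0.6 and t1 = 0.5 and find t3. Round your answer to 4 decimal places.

0.6103

g(0.6) = 0.014812, g(0.5) = 0.161531
t2 = 0.500000 − 0.161531·(0.500000 − 0.600000) / (0.161531 − 0.014812) = 0.500000 − (-0.016153)/(0.146719) = 0.610095
g(0.610095) = 0.000314
t3 = 0.610095 − 0.000314·(0.610095 − 0.500000) / (0.000314 − 0.161531) = 0.610095 − (0.000035)/(-0.161216) = 0.610310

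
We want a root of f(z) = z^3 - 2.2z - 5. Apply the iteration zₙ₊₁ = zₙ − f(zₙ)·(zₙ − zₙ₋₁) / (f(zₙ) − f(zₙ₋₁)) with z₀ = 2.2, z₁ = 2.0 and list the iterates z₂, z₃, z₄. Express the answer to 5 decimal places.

2.12681, 2.13236, 2.13196

f(2.2) = 0.8080000, f(2.0) = -1.4000000
z₂ = 2.0000000 − (-1.4000000)·(2.0000000 − 2.2000000) / (-1.4000000 − 0.8080000) = 2.0000000 − (0.2800000)/(-2.2080000) = 2.1268116
f(2.1268116) = -0.0587200
z₃ = 2.1268116 − (-0.0587200)·(2.1268116 − 2.0000000) / (-0.0587200 − (-1.4000000)) = 2.1268116 − (-0.0074464)/(1.3412800) = 2.1323633
f(2.1323633) = 0.0045995
z₄ = 2.1323633 − 0.0045995·(2.1323633 − 2.1268116) / (0.0045995 − (-0.0587200)) = 2.1323633 − (0.0000255)/(0.0633195) = 2.1319600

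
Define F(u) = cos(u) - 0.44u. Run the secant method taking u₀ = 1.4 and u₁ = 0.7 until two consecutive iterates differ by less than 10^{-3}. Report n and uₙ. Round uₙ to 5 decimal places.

n = 5, uₙ = 1.07707

F(1.4) = -0.4460329, F(0.7) = 0.4568422
u₂ = 0.7000000 − 0.4568422·(-0.7000000)/(0.9028750) = 1.0541902;  |Δ| = 0.3541902
F(1.0541902) = 0.0300883
u₃ = 1.0541902 − 0.0300883·(0.3541902)/(-0.4267539) = 1.0791624;  |Δ| = 0.0249722
F(1.0791624) = -0.0027645
u₄ = 1.0791624 − (-0.0027645)·(0.0249722)/(-0.0328528) = 1.0770610;  |Δ| = 0.0021014
F(1.0770610) = 0.0000115
u₅ = 1.0770610 − 0.0000115·(-0.0021014)/(0.0027761) = 1.0770697;  |Δ| = 0.0000087
|u₅ − u₄| = 0.0000087 < 10^{-3}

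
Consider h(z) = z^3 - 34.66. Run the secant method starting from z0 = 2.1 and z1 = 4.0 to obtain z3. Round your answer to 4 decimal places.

3.2031

h(2.1) = -25.399000, h(4.0) = 29.340000
z2 = 4.000000 − 29.340000·(4.000000 − 2.100000) / (29.340000 − (-25.399000)) = 4.000000 − (55.746000)/(54.739000) = 2.981604
h(2.981604) = -8.153663
z3 = 2.981604 − (-8.153663)·(2.981604 − 4.000000) / (-8.153663 − 29.340000) = 2.981604 − (8.303661)/(-37.493663) = 3.203072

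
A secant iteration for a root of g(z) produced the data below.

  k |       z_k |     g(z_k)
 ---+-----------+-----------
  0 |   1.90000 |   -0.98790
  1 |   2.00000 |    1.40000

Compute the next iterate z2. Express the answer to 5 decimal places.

1.94137

z2 = 2.00000 − 1.40000·(2.00000 − 1.90000) / (1.40000 − (-0.98790))
   = 2.00000 − (0.1400000)/(2.3879000) = 1.9413711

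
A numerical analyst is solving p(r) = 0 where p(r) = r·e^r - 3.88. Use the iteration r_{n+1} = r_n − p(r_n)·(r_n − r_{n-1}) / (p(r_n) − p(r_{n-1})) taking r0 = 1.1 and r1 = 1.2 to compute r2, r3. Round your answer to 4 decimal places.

1.1847, 1.1856

p(1.1) = -0.575417, p(1.2) = 0.104140
r2 = 1.200000 − 0.104140·(1.200000 − 1.100000) / (0.104140 − (-0.575417)) = 1.200000 − (0.010414)/(0.679558) = 1.184675
p(1.184675) = -0.006556
r3 = 1.184675 − (-0.006556)·(1.184675 − 1.200000) / (-0.006556 − 0.104140) = 1.184675 − (0.000100)/(-0.110696) = 1.185583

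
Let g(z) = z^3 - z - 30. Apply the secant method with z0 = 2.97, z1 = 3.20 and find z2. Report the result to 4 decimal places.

g(2.97) = -6.771927, g(3.20) = -0.432000
z2 = 3.200000 − (-0.432000)·(3.200000 − 2.970000) / (-0.432000 − (-6.771927)) = 3.200000 − (-0.099360)/(6.339927) = 3.215672

3.2157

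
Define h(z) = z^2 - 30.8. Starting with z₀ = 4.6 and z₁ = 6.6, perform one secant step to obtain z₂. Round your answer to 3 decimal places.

h(4.6) = -9.64000, h(6.6) = 12.76000
z₂ = 6.60000 − 12.76000·(6.60000 − 4.60000) / (12.76000 − (-9.64000)) = 6.60000 − (25.52000)/(22.40000) = 5.46071

5.461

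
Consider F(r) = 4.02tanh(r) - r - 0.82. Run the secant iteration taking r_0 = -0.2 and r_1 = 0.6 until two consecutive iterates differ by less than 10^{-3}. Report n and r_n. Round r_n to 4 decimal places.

n = 5, r_n = 0.2811

F(-0.2) = -1.413449, F(0.6) = 0.738939
r_2 = 0.600000 − 0.738939·(0.800000)/(2.152388) = 0.325351;  |Δ| = 0.274649
F(0.325351) = 0.118285
r_3 = 0.325351 − 0.118285·(-0.274649)/(-0.620655) = 0.273008;  |Δ| = 0.052343
F(0.273008) = -0.021993
r_4 = 0.273008 − (-0.021993)·(-0.052343)/(-0.140278) = 0.281215;  |Δ| = 0.008206
F(0.281215) = 0.000381
r_5 = 0.281215 − 0.000381·(0.008206)/(0.022374) = 0.281075;  |Δ| = 0.000140
|r_5 − r_4| = 0.000140 < 10^{-3}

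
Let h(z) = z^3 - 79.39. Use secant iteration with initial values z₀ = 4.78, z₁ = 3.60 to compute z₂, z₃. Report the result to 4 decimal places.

4.2174, 4.3127

h(4.78) = 29.825352, h(3.60) = -32.734000
z₂ = 3.600000 − (-32.734000)·(3.600000 − 4.780000) / (-32.734000 − 29.825352) = 3.600000 − (38.626120)/(-62.559352) = 4.217432
h(4.217432) = -4.375686
z₃ = 4.217432 − (-4.375686)·(4.217432 − 3.600000) / (-4.375686 − (-32.734000)) = 4.217432 − (-2.701687)/(28.358314) = 4.312701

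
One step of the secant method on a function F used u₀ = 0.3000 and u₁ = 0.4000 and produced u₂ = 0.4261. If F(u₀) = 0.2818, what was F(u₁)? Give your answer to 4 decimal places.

0.0583

The secant line through (0.3000, 0.2818) and (0.4000, F(u₁)) crosses zero at u₂ = 0.4261.
So (0.3000, 0.2818), (0.4000, F(u₁)), (0.4261, 0) are collinear:
F(u₁) = 0.2818 · (0.4000 − 0.4261) / (0.3000 − 0.4261) = 0.2818 · (-0.026100)/(-0.126100) = 0.058327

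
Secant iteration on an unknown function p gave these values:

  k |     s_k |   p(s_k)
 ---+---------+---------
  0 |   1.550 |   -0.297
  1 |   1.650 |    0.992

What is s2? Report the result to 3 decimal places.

1.573

s2 = 1.650 − 0.992·(1.650 − 1.550) / (0.992 − (-0.297))
   = 1.650 − (0.09920)/(1.28900) = 1.57304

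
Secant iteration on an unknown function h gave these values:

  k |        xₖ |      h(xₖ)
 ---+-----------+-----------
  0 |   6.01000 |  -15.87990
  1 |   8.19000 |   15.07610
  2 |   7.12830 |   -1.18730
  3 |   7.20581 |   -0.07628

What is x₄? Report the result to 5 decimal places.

x₄ = 7.20581 − (-0.07628)·(7.20581 − 7.12830) / (-0.07628 − (-1.18730))
   = 7.20581 − (-0.0059125)/(1.1110200) = 7.2111317

7.21113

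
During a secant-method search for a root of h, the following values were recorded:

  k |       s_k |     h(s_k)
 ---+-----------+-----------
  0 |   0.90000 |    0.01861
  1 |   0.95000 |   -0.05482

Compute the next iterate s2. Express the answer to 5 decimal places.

0.91267

s2 = 0.95000 − (-0.05482)·(0.95000 − 0.90000) / (-0.05482 − 0.01861)
   = 0.95000 − (-0.0027410)/(-0.0734300) = 0.9126719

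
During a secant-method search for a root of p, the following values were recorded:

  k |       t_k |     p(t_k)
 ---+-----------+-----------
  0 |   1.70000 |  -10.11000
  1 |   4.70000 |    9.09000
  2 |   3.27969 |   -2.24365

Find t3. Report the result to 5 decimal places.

t3 = 3.27969 − (-2.24365)·(3.27969 − 4.70000) / (-2.24365 − 9.09000)
   = 3.27969 − (3.1866785)/(-11.3336500) = 3.5608597

3.56086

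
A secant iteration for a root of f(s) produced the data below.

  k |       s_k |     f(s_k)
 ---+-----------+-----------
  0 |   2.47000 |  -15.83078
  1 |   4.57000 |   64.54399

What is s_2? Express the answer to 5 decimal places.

2.88362

s_2 = 4.57000 − 64.54399·(4.57000 − 2.47000) / (64.54399 − (-15.83078))
   = 4.57000 − (135.5423790)/(80.3747700) = 2.8836203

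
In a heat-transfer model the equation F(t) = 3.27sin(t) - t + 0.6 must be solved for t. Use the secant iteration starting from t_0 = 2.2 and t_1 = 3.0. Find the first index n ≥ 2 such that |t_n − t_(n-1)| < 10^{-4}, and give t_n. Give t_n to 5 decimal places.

F(2.2) = 1.0437832, F(3.0) = -1.9385376
t_2 = 3.0000000 − (-1.9385376)·(0.8000000)/(-2.9823208) = 2.4799922;  |Δ| = 0.5200078
F(2.4799922) = 0.1290317
t_3 = 2.4799922 − 0.1290317·(-0.5200078)/(2.0675693) = 2.5124446;  |Δ| = 0.0324524
F(2.5124446) = 0.0118071
t_4 = 2.5124446 − 0.0118071·(0.0324524)/(-0.1172246) = 2.5157132;  |Δ| = 0.0032687
F(2.5157132) = -0.0001138
t_5 = 2.5157132 − (-0.0001138)·(0.0032687)/(-0.0119210) = 2.5156820;  |Δ| = 0.0000312
|t_5 − t_4| = 0.0000312 < 10^{-4}

n = 5, t_n = 2.51568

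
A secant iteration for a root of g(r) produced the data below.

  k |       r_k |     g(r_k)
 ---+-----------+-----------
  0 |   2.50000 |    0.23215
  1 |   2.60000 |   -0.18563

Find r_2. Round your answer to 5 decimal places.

r_2 = 2.60000 − (-0.18563)·(2.60000 − 2.50000) / (-0.18563 − 0.23215)
   = 2.60000 − (-0.0185630)/(-0.4177800) = 2.5555675

2.55557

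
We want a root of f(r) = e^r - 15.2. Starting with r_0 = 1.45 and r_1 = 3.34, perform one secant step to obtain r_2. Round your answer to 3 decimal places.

2.313

f(1.45) = -10.93689, f(3.34) = 13.01913
r_2 = 3.34000 − 13.01913·(3.34000 − 1.45000) / (13.01913 − (-10.93689)) = 3.34000 − (24.60615)/(23.95601) = 2.31286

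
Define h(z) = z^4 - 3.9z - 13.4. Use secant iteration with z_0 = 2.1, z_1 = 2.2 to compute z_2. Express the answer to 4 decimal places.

h(2.1) = -2.141900, h(2.2) = 1.445600
z_2 = 2.200000 − 1.445600·(2.200000 − 2.100000) / (1.445600 − (-2.141900)) = 2.200000 − (0.144560)/(3.587500) = 2.159705

2.1597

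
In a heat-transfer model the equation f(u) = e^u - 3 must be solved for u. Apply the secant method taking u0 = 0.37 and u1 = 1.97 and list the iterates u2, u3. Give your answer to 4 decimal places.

0.8040, 0.9848

f(0.37) = -1.552265, f(1.97) = 4.170676
u2 = 1.970000 − 4.170676·(1.970000 − 0.370000) / (4.170676 − (-1.552265)) = 1.970000 − (6.673082)/(5.722942) = 0.803977
f(0.803977) = -0.765591
u3 = 0.803977 − (-0.765591)·(0.803977 − 1.970000) / (-0.765591 − 4.170676) = 0.803977 − (0.892696)/(-4.936267) = 0.984821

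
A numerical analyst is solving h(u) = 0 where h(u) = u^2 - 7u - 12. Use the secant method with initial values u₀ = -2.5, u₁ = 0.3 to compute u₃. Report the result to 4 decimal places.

h(-2.5) = 11.750000, h(0.3) = -14.010000
u₂ = 0.300000 − (-14.010000)·(0.300000 − (-2.500000)) / (-14.010000 − 11.750000) = 0.300000 − (-39.228000)/(-25.760000) = -1.222826
h(-1.222826) = -1.944914
u₃ = -1.222826 − (-1.944914)·(-1.222826 − 0.300000) / (-1.944914 − (-14.010000)) = -1.222826 − (2.961765)/(12.065086) = -1.468308

-1.4683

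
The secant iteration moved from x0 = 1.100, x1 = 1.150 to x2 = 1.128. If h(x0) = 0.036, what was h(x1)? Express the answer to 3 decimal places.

The secant line through (1.100, 0.036) and (1.150, h(x1)) crosses zero at x2 = 1.128.
So (1.100, 0.036), (1.150, h(x1)), (1.128, 0) are collinear:
h(x1) = 0.036 · (1.150 − 1.128) / (1.100 − 1.128) = 0.036 · (0.02200)/(-0.02800) = -0.02829

-0.028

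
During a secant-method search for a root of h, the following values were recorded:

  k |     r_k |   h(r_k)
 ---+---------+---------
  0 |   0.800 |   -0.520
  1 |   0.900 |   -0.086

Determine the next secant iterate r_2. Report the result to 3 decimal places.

0.920

r_2 = 0.900 − (-0.086)·(0.900 − 0.800) / (-0.086 − (-0.520))
   = 0.900 − (-0.00860)/(0.43400) = 0.91982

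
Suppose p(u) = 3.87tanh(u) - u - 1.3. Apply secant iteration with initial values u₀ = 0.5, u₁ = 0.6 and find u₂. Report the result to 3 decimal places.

p(0.5) = -0.01161, p(0.6) = 0.17838
u₂ = 0.60000 − 0.17838·(0.60000 − 0.50000) / (0.17838 − (-0.01161)) = 0.60000 − (0.01784)/(0.18999) = 0.50611

0.506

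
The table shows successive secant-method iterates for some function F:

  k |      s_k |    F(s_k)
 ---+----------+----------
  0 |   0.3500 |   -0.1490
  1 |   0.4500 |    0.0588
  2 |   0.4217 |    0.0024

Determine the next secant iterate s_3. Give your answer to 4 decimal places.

0.4205

s_3 = 0.4217 − 0.0024·(0.4217 − 0.4500) / (0.0024 − 0.0588)
   = 0.4217 − (-0.000068)/(-0.056400) = 0.420496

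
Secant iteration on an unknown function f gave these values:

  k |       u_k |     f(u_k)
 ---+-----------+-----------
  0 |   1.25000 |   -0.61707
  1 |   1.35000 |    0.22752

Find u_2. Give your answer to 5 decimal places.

1.32306

u_2 = 1.35000 − 0.22752·(1.35000 − 1.25000) / (0.22752 − (-0.61707))
   = 1.35000 − (0.0227520)/(0.8445900) = 1.3230615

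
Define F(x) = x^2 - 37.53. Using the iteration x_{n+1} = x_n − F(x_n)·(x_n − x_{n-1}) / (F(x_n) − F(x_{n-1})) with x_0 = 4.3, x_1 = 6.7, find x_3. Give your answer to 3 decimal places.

6.122

F(4.3) = -19.04000, F(6.7) = 7.36000
x_2 = 6.70000 − 7.36000·(6.70000 − 4.30000) / (7.36000 − (-19.04000)) = 6.70000 − (17.66400)/(26.40000) = 6.03091
F(6.03091) = -1.15814
x_3 = 6.03091 − (-1.15814)·(6.03091 − 6.70000) / (-1.15814 − 7.36000) = 6.03091 − (0.77490)/(-8.51814) = 6.12188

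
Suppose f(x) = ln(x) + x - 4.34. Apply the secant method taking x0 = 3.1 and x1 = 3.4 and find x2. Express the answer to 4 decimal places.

f(3.1) = -0.108598, f(3.4) = 0.283775
x2 = 3.400000 − 0.283775·(3.400000 − 3.100000) / (0.283775 − (-0.108598)) = 3.400000 − (0.085133)/(0.392373) = 3.183032

3.1830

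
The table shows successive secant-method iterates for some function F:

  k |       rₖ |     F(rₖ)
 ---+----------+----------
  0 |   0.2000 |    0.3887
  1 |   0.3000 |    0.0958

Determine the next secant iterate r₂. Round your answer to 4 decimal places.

r₂ = 0.3000 − 0.0958·(0.3000 − 0.2000) / (0.0958 − 0.3887)
   = 0.3000 − (0.009580)/(-0.292900) = 0.332707

0.3327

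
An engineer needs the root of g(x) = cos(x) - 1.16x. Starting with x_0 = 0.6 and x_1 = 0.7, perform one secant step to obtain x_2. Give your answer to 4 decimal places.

0.6733

g(0.6) = 0.129336, g(0.7) = -0.047158
x_2 = 0.700000 − (-0.047158)·(0.700000 − 0.600000) / (-0.047158 − 0.129336) = 0.700000 − (-0.004716)/(-0.176493) = 0.673281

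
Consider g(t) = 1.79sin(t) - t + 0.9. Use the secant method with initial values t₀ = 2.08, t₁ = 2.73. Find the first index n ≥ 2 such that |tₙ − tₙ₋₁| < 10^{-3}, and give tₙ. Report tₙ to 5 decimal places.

g(2.08) = 0.3829080, g(2.73) = -1.1138756
t₂ = 2.7300000 − (-1.1138756)·(0.6500000)/(-1.4967837) = 2.2462834;  |Δ| = 0.4837166
g(2.2462834) = 0.0506371
t₃ = 2.2462834 − 0.0506371·(-0.4837166)/(1.1645128) = 2.2673171;  |Δ| = 0.0210337
g(2.2673171) = 0.0057542
t₄ = 2.2673171 − 0.0057542·(0.0210337)/(-0.0448829) = 2.2700137;  |Δ| = 0.0026966
g(2.2700137) = -0.0000442
t₅ = 2.2700137 − (-0.0000442)·(0.0026966)/(-0.0057984) = 2.2699932;  |Δ| = 0.0000205
|t₅ − t₄| = 0.0000205 < 10^{-3}

n = 5, tₙ = 2.26999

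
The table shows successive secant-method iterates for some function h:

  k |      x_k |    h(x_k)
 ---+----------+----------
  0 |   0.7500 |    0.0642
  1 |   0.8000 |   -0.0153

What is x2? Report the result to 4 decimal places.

0.7904

x2 = 0.8000 − (-0.0153)·(0.8000 − 0.7500) / (-0.0153 − 0.0642)
   = 0.8000 − (-0.000765)/(-0.079500) = 0.790377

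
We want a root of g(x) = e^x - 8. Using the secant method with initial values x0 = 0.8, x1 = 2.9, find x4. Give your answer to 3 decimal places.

2.137

g(0.8) = -5.77446, g(2.9) = 10.17415
x2 = 2.90000 − 10.17415·(2.90000 − 0.80000) / (10.17415 − (-5.77446)) = 2.90000 − (21.36571)/(15.94860) = 1.56034
g(1.56034) = -3.23956
x3 = 1.56034 − (-3.23956)·(1.56034 − 2.90000) / (-3.23956 − 10.17415) = 1.56034 − (4.33991)/(-13.41371) = 1.88388
g(1.88388) = -1.42100
x4 = 1.88388 − (-1.42100)·(1.88388 − 1.56034) / (-1.42100 − (-3.23956)) = 1.88388 − (-0.45975)/(1.81856) = 2.13669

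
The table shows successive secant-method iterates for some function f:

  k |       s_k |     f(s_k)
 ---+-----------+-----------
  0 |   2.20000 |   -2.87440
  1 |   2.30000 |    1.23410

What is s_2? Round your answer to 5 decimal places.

2.26996

s_2 = 2.30000 − 1.23410·(2.30000 − 2.20000) / (1.23410 − (-2.87440))
   = 2.30000 − (0.1234100)/(4.1085000) = 2.2699623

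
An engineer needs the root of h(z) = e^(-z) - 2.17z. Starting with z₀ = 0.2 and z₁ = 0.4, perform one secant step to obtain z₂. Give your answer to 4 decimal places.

h(0.2) = 0.384731, h(0.4) = -0.197680
z₂ = 0.400000 − (-0.197680)·(0.400000 − 0.200000) / (-0.197680 − 0.384731) = 0.400000 − (-0.039536)/(-0.582411) = 0.332117

0.3321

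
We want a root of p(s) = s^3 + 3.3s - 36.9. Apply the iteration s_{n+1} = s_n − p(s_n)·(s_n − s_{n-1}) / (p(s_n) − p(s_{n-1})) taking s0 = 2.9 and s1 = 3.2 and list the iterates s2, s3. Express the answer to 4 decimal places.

2.9942, 2.9997

p(2.9) = -2.941000, p(3.2) = 6.428000
s2 = 3.200000 − 6.428000·(3.200000 − 2.900000) / (6.428000 − (-2.941000)) = 3.200000 − (1.928400)/(9.369000) = 2.994172
p(2.994172) = -0.176275
s3 = 2.994172 − (-0.176275)·(2.994172 − 3.200000) / (-0.176275 − 6.428000) = 2.994172 − (0.036282)/(-6.604275) = 2.999666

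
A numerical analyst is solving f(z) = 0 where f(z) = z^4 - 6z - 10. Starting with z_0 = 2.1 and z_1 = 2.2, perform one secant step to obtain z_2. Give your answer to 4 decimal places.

f(2.1) = -3.151900, f(2.2) = 0.225600
z_2 = 2.200000 − 0.225600·(2.200000 − 2.100000) / (0.225600 − (-3.151900)) = 2.200000 − (0.022560)/(3.377500) = 2.193321

2.1933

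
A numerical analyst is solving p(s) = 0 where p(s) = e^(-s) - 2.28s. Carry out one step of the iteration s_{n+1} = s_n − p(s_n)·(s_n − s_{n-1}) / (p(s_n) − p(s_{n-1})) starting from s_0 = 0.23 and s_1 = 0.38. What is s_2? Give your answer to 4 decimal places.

p(0.23) = 0.270134, p(0.38) = -0.182539
s_2 = 0.380000 − (-0.182539)·(0.380000 − 0.230000) / (-0.182539 − 0.270134) = 0.380000 − (-0.027381)/(-0.452672) = 0.319513

0.3195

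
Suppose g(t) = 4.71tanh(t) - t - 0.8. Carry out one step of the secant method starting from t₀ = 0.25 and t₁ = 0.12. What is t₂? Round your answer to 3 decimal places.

g(0.25) = 0.10357, g(0.12) = -0.35750
t₂ = 0.12000 − (-0.35750)·(0.12000 − 0.25000) / (-0.35750 − 0.10357) = 0.12000 − (0.04647)/(-0.46106) = 0.22080

0.221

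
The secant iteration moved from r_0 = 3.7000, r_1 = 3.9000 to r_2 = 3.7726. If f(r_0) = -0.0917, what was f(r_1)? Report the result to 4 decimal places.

0.1609

The secant line through (3.7000, -0.0917) and (3.9000, f(r_1)) crosses zero at r_2 = 3.7726.
So (3.7000, -0.0917), (3.9000, f(r_1)), (3.7726, 0) are collinear:
f(r_1) = -0.0917 · (3.9000 − 3.7726) / (3.7000 − 3.7726) = -0.0917 · (0.127400)/(-0.072600) = 0.160917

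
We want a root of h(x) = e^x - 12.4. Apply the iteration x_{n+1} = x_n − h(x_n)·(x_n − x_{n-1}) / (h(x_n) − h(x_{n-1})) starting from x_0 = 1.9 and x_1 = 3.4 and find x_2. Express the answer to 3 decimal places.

h(1.9) = -5.71411, h(3.4) = 17.56410
x_2 = 3.40000 − 17.56410·(3.40000 − 1.90000) / (17.56410 − (-5.71411)) = 3.40000 − (26.34615)/(23.27821) = 2.26821

2.268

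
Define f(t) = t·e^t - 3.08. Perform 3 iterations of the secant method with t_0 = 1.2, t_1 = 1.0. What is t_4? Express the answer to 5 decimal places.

1.06343

f(1.2) = 0.9041403, f(1.0) = -0.3617182
t_2 = 1.0000000 − (-0.3617182)·(1.0000000 − 1.2000000) / (-0.3617182 − 0.9041403) = 1.0000000 − (0.0723436)/(-1.2658585) = 1.0571499
f(1.0571499) = -0.0373576
t_3 = 1.0571499 − (-0.0373576)·(1.0571499 − 1.0000000) / (-0.0373576 − (-0.3617182)) = 1.0571499 − (-0.0021350)/(0.3243605) = 1.0637320
f(1.0637320) = 0.0018050
t_4 = 1.0637320 − 0.0018050·(1.0637320 − 1.0571499) / (0.0018050 − (-0.0373576)) = 1.0637320 − (0.0000119)/(0.0391626) = 1.0634286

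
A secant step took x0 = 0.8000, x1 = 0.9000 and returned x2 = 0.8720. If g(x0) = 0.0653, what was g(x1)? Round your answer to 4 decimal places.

-0.0254

The secant line through (0.8000, 0.0653) and (0.9000, g(x1)) crosses zero at x2 = 0.8720.
So (0.8000, 0.0653), (0.9000, g(x1)), (0.8720, 0) are collinear:
g(x1) = 0.0653 · (0.9000 − 0.8720) / (0.8000 − 0.8720) = 0.0653 · (0.028000)/(-0.072000) = -0.025394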